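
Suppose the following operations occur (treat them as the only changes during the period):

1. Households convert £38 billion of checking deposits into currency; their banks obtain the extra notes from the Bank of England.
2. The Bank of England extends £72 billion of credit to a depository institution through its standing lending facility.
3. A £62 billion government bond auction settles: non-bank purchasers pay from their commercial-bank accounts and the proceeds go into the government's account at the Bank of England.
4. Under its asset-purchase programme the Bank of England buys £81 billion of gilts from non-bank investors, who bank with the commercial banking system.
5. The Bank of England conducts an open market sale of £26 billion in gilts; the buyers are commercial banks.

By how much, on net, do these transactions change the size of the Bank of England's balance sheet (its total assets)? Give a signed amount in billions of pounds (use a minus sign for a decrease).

Currency withdrawal £38 billion: only the composition of liabilities changes → 0.
Discount-window loan £72 billion: a Bank of England asset is acquired → +£72B.
Government account inflow £62 billion: only the composition of liabilities changes → 0.
Asset purchase (from non-banks) £81 billion: a Bank of England asset is acquired → +£81B.
OMO sale (to banks) £26 billion: a Bank of England asset is shed → −£26B.
Net: 0 + 72 + 0 + 81 − 26 = +£127 billion.

+£127 billion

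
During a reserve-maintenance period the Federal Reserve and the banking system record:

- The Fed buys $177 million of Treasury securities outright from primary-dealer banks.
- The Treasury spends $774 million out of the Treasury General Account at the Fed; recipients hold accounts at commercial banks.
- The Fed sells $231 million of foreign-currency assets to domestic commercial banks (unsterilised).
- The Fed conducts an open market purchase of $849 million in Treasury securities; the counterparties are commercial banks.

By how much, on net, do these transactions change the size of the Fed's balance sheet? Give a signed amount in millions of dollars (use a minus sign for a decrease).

+$795 million

OMO purchase (from banks) $177 million: a Fed asset is acquired → +$177M.
Government spending $774 million: only the composition of liabilities changes → 0.
FX sale $231 million: a Fed asset is shed → −$231M.
OMO purchase (from banks) $849 million: a Fed asset is acquired → +$849M.
Net: 177 + 0 − 231 + 849 = +$795 million.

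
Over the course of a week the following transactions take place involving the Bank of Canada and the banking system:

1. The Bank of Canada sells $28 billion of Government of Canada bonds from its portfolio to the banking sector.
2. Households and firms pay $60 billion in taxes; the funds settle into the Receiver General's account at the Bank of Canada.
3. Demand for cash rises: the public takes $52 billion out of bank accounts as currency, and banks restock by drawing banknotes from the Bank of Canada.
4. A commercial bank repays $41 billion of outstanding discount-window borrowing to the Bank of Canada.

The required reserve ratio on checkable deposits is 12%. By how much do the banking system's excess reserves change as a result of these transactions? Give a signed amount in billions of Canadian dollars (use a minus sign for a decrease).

-$167.56 billion

OMO sale (to banks) $28 billion: reserves −$28B, deposits 0.
Government account inflow $60 billion: reserves −$60B, deposits −$60B.
Currency withdrawal $52 billion: reserves −$52B, deposits −$52B.
Discount-window repayment $41 billion: reserves −$41B, deposits 0.
Totals: Δreserves = −$181B, Δdeposits = −$112B.
Δrequired reserves = 12% × −$112B = −$13.44B.
Δexcess reserves = Δreserves − Δrequired = −$181B − (−$13.44B) = -$167.56 billion.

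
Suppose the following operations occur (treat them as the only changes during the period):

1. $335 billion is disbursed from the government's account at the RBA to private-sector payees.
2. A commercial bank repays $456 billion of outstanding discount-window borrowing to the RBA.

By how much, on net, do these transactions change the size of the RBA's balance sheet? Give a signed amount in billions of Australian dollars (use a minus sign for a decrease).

-$456 billion

Government spending $335 billion: only the composition of liabilities changes → 0.
Discount-window repayment $456 billion: an RBA asset is shed → −$456B.
Net: 0 − 456 = -$456 billion.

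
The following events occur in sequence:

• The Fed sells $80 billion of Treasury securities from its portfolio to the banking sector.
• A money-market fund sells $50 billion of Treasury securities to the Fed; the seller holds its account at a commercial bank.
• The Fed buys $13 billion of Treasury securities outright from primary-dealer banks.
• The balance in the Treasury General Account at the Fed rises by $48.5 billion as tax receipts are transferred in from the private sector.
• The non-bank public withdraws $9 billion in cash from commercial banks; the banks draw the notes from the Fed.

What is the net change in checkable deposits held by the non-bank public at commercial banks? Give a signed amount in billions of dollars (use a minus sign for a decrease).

-$7.5 billion

OMO sale (to banks) $80 billion: the counterparty is a bank, so public deposits are unchanged → 0.
Asset purchase (from non-banks) $50 billion: non-bank counterparties' bank balances rise → +$50B.
OMO purchase (from banks) $13 billion: the counterparty is a bank, so public deposits are unchanged → 0.
Government account inflow $48.5 billion: non-bank counterparties' bank balances fall → −$48.5B.
Currency withdrawal $9 billion: non-bank counterparties' bank balances fall → −$9B.
Net: 0 + 50 + 0 − 48.5 − 9 = -$7.5 billion.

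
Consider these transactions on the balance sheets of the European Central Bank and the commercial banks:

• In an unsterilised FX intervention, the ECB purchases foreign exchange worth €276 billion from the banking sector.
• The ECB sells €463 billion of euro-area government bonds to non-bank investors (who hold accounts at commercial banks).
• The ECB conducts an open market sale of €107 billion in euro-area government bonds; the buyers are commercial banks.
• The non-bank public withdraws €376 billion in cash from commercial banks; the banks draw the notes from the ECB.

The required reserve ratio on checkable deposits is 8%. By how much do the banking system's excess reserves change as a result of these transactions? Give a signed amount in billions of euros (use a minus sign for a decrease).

FX purchase €276 billion: reserves +€276B, deposits 0.
Asset sale (to non-banks) €463 billion: reserves −€463B, deposits −€463B.
OMO sale (to banks) €107 billion: reserves −€107B, deposits 0.
Currency withdrawal €376 billion: reserves −€376B, deposits −€376B.
Totals: Δreserves = −€670B, Δdeposits = −€839B.
Δrequired reserves = 8% × −€839B = −€67.12B.
Δexcess reserves = Δreserves − Δrequired = −€670B − (−€67.12B) = -€602.88 billion.

-€602.88 billion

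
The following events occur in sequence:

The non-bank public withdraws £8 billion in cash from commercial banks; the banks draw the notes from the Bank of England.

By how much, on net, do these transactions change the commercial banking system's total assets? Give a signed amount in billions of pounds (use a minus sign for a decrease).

Currency withdrawal £8 billion: bank balance sheets shrink → −£8B.

-£8 billion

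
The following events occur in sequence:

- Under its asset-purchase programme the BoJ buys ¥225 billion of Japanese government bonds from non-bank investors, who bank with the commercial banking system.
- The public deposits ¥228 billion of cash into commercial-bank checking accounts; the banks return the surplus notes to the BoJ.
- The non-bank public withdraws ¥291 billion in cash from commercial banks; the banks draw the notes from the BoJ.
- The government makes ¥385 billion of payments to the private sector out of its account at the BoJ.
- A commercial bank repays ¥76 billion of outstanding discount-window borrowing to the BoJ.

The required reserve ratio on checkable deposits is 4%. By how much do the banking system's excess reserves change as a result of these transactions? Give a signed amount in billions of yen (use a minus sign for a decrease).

+¥449.12 billion

Asset purchase (from non-banks) ¥225 billion: reserves +¥225B, deposits +¥225B.
Currency deposit ¥228 billion: reserves +¥228B, deposits +¥228B.
Currency withdrawal ¥291 billion: reserves −¥291B, deposits −¥291B.
Government spending ¥385 billion: reserves +¥385B, deposits +¥385B.
Discount-window repayment ¥76 billion: reserves −¥76B, deposits 0.
Totals: Δreserves = +¥471B, Δdeposits = +¥547B.
Δrequired reserves = 4% × +¥547B = +¥21.88B.
Δexcess reserves = Δreserves − Δrequired = +¥471B − (+¥21.88B) = +¥449.12 billion.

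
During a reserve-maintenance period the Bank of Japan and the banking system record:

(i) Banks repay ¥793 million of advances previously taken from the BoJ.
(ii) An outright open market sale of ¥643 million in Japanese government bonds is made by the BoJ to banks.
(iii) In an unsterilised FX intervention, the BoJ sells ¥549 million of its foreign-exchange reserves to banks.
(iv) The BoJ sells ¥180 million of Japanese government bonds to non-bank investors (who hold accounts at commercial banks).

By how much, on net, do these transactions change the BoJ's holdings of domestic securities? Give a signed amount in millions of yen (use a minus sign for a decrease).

-¥823 million

BoJ balance sheet:
  Assets:      Securities −¥823M, Loans to banks −¥793M, Foreign assets −¥549M
  Liabilities: Bank reserves −¥2165M
Commercial banking system:
  Assets:      Reserves at CB −¥2165M, Securities +¥643M, Foreign assets +¥549M
  Liabilities: Checkable deposits −¥180M, Borrowings from CB −¥793M
So the change in the BoJ's holdings of domestic securities is -¥823 million.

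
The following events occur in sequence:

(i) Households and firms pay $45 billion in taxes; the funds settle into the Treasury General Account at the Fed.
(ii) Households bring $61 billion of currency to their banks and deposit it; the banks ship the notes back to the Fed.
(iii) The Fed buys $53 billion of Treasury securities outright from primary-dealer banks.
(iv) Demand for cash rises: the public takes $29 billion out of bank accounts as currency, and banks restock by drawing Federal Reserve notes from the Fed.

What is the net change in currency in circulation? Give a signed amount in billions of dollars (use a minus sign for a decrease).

Fed balance sheet:
  Assets:      Securities +$53B
  Liabilities: Bank reserves +$40B, Currency in circulation −$32B, Government deposits +$45B
So the change in currency in circulation is -$32 billion.

-$32 billion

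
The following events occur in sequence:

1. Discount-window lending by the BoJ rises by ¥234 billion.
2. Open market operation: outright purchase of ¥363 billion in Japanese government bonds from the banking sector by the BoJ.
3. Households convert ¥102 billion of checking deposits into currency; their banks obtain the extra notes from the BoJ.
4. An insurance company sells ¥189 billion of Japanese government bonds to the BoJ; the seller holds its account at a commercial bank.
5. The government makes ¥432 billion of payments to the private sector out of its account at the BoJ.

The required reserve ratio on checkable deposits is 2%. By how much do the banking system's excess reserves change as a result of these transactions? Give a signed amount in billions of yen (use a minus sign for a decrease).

+¥1105.62 billion

Discount-window loan ¥234 billion: reserves +¥234B, deposits 0.
OMO purchase (from banks) ¥363 billion: reserves +¥363B, deposits 0.
Currency withdrawal ¥102 billion: reserves −¥102B, deposits −¥102B.
Asset purchase (from non-banks) ¥189 billion: reserves +¥189B, deposits +¥189B.
Government spending ¥432 billion: reserves +¥432B, deposits +¥432B.
Totals: Δreserves = +¥1116B, Δdeposits = +¥519B.
Δrequired reserves = 2% × +¥519B = +¥10.38B.
Δexcess reserves = Δreserves − Δrequired = +¥1116B − (+¥10.38B) = +¥1105.62 billion.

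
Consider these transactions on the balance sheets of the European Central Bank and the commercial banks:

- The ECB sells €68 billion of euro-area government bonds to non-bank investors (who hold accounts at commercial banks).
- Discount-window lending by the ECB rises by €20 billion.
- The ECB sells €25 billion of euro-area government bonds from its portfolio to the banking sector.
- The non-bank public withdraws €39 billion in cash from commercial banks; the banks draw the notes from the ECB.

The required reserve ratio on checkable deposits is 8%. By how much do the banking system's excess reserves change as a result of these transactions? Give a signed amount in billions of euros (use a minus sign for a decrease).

Asset sale (to non-banks) €68 billion: reserves −€68B, deposits −€68B.
Discount-window loan €20 billion: reserves +€20B, deposits 0.
OMO sale (to banks) €25 billion: reserves −€25B, deposits 0.
Currency withdrawal €39 billion: reserves −€39B, deposits −€39B.
Totals: Δreserves = −€112B, Δdeposits = −€107B.
Δrequired reserves = 8% × −€107B = −€8.56B.
Δexcess reserves = Δreserves − Δrequired = −€112B − (−€8.56B) = -€103.44 billion.

-€103.44 billion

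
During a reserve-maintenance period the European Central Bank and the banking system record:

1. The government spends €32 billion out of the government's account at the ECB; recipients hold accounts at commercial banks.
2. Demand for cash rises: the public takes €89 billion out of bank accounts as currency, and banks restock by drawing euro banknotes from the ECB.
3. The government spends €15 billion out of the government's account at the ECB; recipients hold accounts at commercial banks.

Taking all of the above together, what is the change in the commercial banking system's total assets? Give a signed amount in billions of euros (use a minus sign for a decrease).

Government spending €32 billion: bank balance sheets expand → +€32B.
Currency withdrawal €89 billion: bank balance sheets shrink → −€89B.
Government spending €15 billion: bank balance sheets expand → +€15B.
Net: 32 − 89 + 15 = -€42 billion.

-€42 billion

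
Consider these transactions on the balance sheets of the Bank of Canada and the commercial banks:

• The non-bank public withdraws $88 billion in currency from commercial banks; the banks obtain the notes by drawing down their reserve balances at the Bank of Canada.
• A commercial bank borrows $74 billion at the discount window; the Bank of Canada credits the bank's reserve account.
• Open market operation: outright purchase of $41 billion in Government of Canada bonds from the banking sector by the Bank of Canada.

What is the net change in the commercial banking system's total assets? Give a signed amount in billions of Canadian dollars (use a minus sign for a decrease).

Bank of Canada balance sheet:
  Assets:      Securities +$41B, Loans to banks +$74B
  Liabilities: Bank reserves +$27B, Currency in circulation +$88B
Commercial banking system:
  Assets:      Reserves at CB +$27B, Securities −$41B
  Liabilities: Checkable deposits −$88B, Borrowings from CB +$74B
Change in total bank assets = -$14 billion.

-$14 billion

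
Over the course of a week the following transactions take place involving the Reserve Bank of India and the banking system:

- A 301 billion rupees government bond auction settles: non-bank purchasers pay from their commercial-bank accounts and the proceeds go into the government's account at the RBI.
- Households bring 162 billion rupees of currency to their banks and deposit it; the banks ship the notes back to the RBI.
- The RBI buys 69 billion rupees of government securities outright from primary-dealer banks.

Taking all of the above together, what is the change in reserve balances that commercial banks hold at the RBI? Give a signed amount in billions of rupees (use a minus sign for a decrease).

-70 billion

RBI balance sheet:
  Assets:      Securities +69B
  Liabilities: Bank reserves −70B, Currency in circulation −162B, Government deposits +301B
Commercial banking system:
  Assets:      Reserves at CB −70B, Securities −69B
  Liabilities: Checkable deposits −139B
So the change in reserve balances that commercial banks hold at the RBI is -70 billion.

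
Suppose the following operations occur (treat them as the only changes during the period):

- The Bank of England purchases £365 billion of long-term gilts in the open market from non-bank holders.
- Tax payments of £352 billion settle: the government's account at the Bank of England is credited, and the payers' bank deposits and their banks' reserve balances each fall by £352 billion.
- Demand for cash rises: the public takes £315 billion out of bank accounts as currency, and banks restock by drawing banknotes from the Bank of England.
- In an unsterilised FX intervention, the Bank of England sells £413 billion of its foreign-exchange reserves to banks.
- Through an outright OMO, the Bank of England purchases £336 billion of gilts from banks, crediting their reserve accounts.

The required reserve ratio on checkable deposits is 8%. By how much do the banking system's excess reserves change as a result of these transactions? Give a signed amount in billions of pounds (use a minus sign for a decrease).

-£354.84 billion

Asset purchase (from non-banks) £365 billion: reserves +£365B, deposits +£365B.
Government account inflow £352 billion: reserves −£352B, deposits −£352B.
Currency withdrawal £315 billion: reserves −£315B, deposits −£315B.
FX sale £413 billion: reserves −£413B, deposits 0.
OMO purchase (from banks) £336 billion: reserves +£336B, deposits 0.
Totals: Δreserves = −£379B, Δdeposits = −£302B.
Δrequired reserves = 8% × −£302B = −£24.16B.
Δexcess reserves = Δreserves − Δrequired = −£379B − (−£24.16B) = -£354.84 billion.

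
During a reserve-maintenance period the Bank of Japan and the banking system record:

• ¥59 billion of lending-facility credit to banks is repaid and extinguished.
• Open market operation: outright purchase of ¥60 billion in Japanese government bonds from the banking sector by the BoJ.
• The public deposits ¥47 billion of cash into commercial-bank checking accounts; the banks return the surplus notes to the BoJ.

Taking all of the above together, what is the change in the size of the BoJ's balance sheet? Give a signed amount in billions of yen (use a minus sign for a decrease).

Discount-window repayment ¥59 billion: a BoJ asset is shed → −¥59B.
OMO purchase (from banks) ¥60 billion: a BoJ asset is acquired → +¥60B.
Currency deposit ¥47 billion: only the composition of liabilities changes → 0.
Net: −59 + 60 + 0 = +¥1 billion.

+¥1 billion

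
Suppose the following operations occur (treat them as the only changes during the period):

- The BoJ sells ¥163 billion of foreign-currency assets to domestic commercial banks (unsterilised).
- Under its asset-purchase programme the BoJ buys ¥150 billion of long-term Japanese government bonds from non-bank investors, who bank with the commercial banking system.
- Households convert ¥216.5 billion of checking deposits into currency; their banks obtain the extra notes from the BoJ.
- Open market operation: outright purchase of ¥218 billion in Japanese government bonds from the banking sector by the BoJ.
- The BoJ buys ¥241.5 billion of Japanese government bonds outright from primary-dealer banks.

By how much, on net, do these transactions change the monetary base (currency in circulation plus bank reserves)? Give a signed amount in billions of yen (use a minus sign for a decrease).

+¥446.5 billion

BoJ balance sheet:
  Assets:      Securities +¥609.5B, Foreign assets −¥163B
  Liabilities: Bank reserves +¥230B, Currency in circulation +¥216.5B
Monetary base = currency + reserves: +¥216.5B + (+¥230B) = +¥446.5 billion.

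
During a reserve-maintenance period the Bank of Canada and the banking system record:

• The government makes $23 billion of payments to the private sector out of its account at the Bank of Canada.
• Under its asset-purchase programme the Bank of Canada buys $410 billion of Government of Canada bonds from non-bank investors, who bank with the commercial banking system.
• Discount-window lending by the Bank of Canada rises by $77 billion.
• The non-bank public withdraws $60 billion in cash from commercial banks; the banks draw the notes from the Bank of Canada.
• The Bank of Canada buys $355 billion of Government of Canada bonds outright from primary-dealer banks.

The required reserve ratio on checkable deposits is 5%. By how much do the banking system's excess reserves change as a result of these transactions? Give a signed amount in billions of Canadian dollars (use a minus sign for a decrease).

+$786.35 billion

Government spending $23 billion: reserves +$23B, deposits +$23B.
Asset purchase (from non-banks) $410 billion: reserves +$410B, deposits +$410B.
Discount-window loan $77 billion: reserves +$77B, deposits 0.
Currency withdrawal $60 billion: reserves −$60B, deposits −$60B.
OMO purchase (from banks) $355 billion: reserves +$355B, deposits 0.
Totals: Δreserves = +$805B, Δdeposits = +$373B.
Δrequired reserves = 5% × +$373B = +$18.65B.
Δexcess reserves = Δreserves − Δrequired = +$805B − (+$18.65B) = +$786.35 billion.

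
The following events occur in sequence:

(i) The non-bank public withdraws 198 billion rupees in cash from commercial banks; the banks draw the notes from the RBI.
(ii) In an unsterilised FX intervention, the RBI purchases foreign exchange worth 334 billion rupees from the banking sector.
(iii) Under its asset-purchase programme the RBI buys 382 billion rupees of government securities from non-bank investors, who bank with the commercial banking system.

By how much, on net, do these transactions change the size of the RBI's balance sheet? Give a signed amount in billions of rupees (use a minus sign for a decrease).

+716 billion

RBI balance sheet:
  Assets:      Securities +382B, Foreign assets +334B
  Liabilities: Bank reserves +518B, Currency in circulation +198B
Commercial banking system:
  Assets:      Reserves at CB +518B, Foreign assets −334B
  Liabilities: Checkable deposits +184B
Change in total RBI assets = +716 billion.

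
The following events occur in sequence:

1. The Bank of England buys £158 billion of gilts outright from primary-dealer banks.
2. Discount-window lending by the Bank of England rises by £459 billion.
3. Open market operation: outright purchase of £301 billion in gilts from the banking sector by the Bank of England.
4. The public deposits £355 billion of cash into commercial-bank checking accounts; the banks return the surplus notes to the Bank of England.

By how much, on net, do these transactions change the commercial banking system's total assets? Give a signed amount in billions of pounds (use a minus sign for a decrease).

OMO purchase (from banks) £158 billion: just an asset swap on bank balance sheets → 0.
Discount-window loan £459 billion: bank balance sheets expand → +£459B.
OMO purchase (from banks) £301 billion: just an asset swap on bank balance sheets → 0.
Currency deposit £355 billion: bank balance sheets expand → +£355B.
Net: 0 + 459 + 0 + 355 = +£814 billion.

+£814 billion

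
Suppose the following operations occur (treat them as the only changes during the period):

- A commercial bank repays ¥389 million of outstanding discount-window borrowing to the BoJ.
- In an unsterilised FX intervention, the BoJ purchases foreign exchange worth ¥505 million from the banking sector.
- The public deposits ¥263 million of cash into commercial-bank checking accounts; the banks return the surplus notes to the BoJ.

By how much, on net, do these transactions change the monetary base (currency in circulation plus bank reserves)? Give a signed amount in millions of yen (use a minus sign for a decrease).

BoJ balance sheet:
  Assets:      Loans to banks −¥389M, Foreign assets +¥505M
  Liabilities: Bank reserves +¥379M, Currency in circulation −¥263M
Commercial banking system:
  Assets:      Reserves at CB +¥379M, Foreign assets −¥505M
  Liabilities: Checkable deposits +¥263M, Borrowings from CB −¥389M
Monetary base = currency + reserves: −¥263M + (+¥379M) = +¥116 million.

+¥116 million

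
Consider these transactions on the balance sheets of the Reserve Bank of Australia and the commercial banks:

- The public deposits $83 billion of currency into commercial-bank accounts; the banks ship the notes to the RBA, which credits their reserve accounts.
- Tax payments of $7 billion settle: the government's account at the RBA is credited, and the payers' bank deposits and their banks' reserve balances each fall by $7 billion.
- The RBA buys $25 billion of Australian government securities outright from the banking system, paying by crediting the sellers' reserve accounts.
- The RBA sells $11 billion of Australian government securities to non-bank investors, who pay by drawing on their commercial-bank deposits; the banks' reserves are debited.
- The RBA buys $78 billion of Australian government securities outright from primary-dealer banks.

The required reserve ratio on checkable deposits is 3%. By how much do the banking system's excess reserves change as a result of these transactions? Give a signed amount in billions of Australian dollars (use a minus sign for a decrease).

Currency deposit $83 billion: reserves +$83B, deposits +$83B.
Government account inflow $7 billion: reserves −$7B, deposits −$7B.
OMO purchase (from banks) $25 billion: reserves +$25B, deposits 0.
Asset sale (to non-banks) $11 billion: reserves −$11B, deposits −$11B.
OMO purchase (from banks) $78 billion: reserves +$78B, deposits 0.
Totals: Δreserves = +$168B, Δdeposits = +$65B.
Δrequired reserves = 3% × +$65B = +$1.95B.
Δexcess reserves = Δreserves − Δrequired = +$168B − (+$1.95B) = +$166.05 billion.

+$166.05 billion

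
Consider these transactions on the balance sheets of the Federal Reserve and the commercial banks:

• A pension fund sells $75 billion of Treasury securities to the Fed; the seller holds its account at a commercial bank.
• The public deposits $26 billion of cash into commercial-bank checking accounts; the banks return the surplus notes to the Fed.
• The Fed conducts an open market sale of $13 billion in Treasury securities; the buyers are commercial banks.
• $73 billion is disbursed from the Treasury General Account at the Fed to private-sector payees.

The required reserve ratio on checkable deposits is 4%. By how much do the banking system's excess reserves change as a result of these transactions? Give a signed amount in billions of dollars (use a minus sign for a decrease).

Asset purchase (from non-banks) $75 billion: reserves +$75B, deposits +$75B.
Currency deposit $26 billion: reserves +$26B, deposits +$26B.
OMO sale (to banks) $13 billion: reserves −$13B, deposits 0.
Government spending $73 billion: reserves +$73B, deposits +$73B.
Totals: Δreserves = +$161B, Δdeposits = +$174B.
Δrequired reserves = 4% × +$174B = +$6.96B.
Δexcess reserves = Δreserves − Δrequired = +$161B − (+$6.96B) = +$154.04 billion.

+$154.04 billion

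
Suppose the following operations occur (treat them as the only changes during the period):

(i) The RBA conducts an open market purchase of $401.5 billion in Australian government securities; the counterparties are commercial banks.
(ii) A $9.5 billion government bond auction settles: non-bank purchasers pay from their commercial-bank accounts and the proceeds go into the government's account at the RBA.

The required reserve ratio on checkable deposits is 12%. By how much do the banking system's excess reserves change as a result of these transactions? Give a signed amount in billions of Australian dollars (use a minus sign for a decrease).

OMO purchase (from banks) $401.5 billion: reserves +$401.5B, deposits 0.
Government account inflow $9.5 billion: reserves −$9.5B, deposits −$9.5B.
Totals: Δreserves = +$392B, Δdeposits = −$9.5B.
Δrequired reserves = 12% × −$9.5B = −$1.14B.
Δexcess reserves = Δreserves − Δrequired = +$392B − (−$1.14B) = +$393.14 billion.

+$393.14 billion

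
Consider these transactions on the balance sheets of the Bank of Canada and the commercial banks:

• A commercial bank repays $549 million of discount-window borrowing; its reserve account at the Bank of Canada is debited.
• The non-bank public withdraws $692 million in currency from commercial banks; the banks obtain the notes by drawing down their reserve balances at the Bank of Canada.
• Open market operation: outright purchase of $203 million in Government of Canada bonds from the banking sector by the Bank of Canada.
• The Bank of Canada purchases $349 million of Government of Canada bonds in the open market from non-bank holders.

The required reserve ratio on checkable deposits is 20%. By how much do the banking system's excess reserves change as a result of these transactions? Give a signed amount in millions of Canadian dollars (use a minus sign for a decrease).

-$620.4 million

Discount-window repayment $549 million: reserves −$549M, deposits 0.
Currency withdrawal $692 million: reserves −$692M, deposits −$692M.
OMO purchase (from banks) $203 million: reserves +$203M, deposits 0.
Asset purchase (from non-banks) $349 million: reserves +$349M, deposits +$349M.
Totals: Δreserves = −$689M, Δdeposits = −$343M.
Δrequired reserves = 20% × −$343M = −$68.6M.
Δexcess reserves = Δreserves − Δrequired = −$689M − (−$68.6M) = -$620.4 million.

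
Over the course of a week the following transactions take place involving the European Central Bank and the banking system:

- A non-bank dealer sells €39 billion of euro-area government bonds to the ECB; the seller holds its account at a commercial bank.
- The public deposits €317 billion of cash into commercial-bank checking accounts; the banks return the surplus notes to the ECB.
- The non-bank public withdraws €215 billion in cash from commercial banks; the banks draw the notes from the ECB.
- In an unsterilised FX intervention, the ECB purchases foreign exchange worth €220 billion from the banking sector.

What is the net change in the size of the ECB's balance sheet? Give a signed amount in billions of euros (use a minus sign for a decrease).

+€259 billion

Asset purchase (from non-banks) €39 billion: an ECB asset is acquired → +€39B.
Currency deposit €317 billion: only the composition of liabilities changes → 0.
Currency withdrawal €215 billion: only the composition of liabilities changes → 0.
FX purchase €220 billion: an ECB asset is acquired → +€220B.
Net: 39 + 0 + 0 + 220 = +€259 billion.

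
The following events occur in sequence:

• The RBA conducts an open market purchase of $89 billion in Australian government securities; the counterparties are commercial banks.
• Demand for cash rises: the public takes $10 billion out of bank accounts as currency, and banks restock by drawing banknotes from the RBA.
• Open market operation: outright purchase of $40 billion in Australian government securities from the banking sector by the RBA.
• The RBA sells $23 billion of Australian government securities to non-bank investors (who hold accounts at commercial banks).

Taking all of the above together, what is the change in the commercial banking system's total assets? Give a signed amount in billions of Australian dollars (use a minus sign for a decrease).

RBA balance sheet:
  Assets:      Securities +$106B
  Liabilities: Bank reserves +$96B, Currency in circulation +$10B
Commercial banking system:
  Assets:      Reserves at CB +$96B, Securities −$129B
  Liabilities: Checkable deposits −$33B
Change in total bank assets = -$33 billion.

-$33 billion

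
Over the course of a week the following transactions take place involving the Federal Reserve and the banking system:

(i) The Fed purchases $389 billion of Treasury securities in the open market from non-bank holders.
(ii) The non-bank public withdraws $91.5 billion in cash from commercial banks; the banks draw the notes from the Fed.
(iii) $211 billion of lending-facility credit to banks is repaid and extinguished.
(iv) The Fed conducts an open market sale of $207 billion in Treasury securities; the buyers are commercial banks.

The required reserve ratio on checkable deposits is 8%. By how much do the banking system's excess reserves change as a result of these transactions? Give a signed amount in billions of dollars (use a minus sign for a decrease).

-$144.3 billion

Asset purchase (from non-banks) $389 billion: reserves +$389B, deposits +$389B.
Currency withdrawal $91.5 billion: reserves −$91.5B, deposits −$91.5B.
Discount-window repayment $211 billion: reserves −$211B, deposits 0.
OMO sale (to banks) $207 billion: reserves −$207B, deposits 0.
Totals: Δreserves = −$120.5B, Δdeposits = +$297.5B.
Δrequired reserves = 8% × +$297.5B = +$23.8B.
Δexcess reserves = Δreserves − Δrequired = −$120.5B − (+$23.8B) = -$144.3 billion.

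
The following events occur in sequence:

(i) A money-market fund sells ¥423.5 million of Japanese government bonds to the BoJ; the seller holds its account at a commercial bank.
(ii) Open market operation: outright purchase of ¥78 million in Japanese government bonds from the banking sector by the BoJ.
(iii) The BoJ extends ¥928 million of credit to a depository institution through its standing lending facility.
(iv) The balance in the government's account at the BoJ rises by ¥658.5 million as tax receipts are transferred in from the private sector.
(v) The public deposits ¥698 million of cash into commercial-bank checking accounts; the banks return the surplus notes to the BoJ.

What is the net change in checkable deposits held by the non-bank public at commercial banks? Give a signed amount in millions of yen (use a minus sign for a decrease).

+¥463 million

BoJ balance sheet:
  Assets:      Securities +¥501.5M, Loans to banks +¥928M
  Liabilities: Bank reserves +¥1469M, Currency in circulation −¥698M, Government deposits +¥658.5M
Commercial banking system:
  Assets:      Reserves at CB +¥1469M, Securities −¥78M
  Liabilities: Checkable deposits +¥463M, Borrowings from CB +¥928M
So the change in checkable deposits held by the non-bank public at commercial banks is +¥463 million.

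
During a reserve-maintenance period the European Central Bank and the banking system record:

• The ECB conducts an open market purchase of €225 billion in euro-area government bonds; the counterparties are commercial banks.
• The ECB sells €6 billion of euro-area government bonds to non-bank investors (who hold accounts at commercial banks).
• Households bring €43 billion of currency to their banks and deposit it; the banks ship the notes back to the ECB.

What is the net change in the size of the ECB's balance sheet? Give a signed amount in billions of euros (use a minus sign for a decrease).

ECB balance sheet:
  Assets:      Securities +€219B
  Liabilities: Bank reserves +€262B, Currency in circulation −€43B
Commercial banking system:
  Assets:      Reserves at CB +€262B, Securities −€225B
  Liabilities: Checkable deposits +€37B
Change in total ECB assets = +€219 billion.

+€219 billion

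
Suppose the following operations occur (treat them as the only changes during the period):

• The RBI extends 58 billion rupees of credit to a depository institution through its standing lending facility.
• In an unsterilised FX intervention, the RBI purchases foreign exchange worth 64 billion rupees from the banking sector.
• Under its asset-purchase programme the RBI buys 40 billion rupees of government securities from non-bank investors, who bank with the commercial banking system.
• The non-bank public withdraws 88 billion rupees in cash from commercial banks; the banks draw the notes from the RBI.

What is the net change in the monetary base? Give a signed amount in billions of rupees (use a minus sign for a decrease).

+162 billion

Discount-window loan 58 billion rupees: RBI balance sheet expands → +58B.
FX purchase 64 billion rupees: RBI balance sheet expands → +64B.
Asset purchase (from non-banks) 40 billion rupees: RBI balance sheet expands → +40B.
Currency withdrawal 88 billion rupees: just a shift between currency and reserves — both are base money → 0.
Net: 58 + 64 + 40 + 0 = +162 billion.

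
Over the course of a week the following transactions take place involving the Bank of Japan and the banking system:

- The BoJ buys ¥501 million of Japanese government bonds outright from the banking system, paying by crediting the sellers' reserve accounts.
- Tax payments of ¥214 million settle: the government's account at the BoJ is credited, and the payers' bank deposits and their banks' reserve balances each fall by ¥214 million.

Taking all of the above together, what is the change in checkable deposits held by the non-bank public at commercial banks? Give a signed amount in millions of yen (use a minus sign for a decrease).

OMO purchase (from banks) ¥501 million: the counterparty is a bank, so public deposits are unchanged → 0.
Government account inflow ¥214 million: non-bank counterparties' bank balances fall → −¥214M.
Net: 0 − 214 = -¥214 million.

-¥214 million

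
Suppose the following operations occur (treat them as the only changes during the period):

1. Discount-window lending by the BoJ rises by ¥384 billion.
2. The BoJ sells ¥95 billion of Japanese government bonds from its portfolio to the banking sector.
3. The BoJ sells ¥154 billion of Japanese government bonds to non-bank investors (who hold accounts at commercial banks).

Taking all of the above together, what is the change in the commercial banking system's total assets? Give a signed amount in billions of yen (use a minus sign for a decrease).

Discount-window loan ¥384 billion: bank balance sheets expand → +¥384B.
OMO sale (to banks) ¥95 billion: just an asset swap on bank balance sheets → 0.
Asset sale (to non-banks) ¥154 billion: bank balance sheets shrink → −¥154B.
Net: 384 + 0 − 154 = +¥230 billion.

+¥230 billion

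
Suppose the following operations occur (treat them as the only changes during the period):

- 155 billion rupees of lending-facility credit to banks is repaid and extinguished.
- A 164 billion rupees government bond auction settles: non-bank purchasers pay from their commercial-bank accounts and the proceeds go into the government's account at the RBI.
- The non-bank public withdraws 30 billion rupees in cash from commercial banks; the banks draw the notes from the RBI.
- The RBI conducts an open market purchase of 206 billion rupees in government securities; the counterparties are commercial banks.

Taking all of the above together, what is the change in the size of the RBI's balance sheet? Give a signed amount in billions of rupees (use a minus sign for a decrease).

Discount-window repayment 155 billion rupees: an RBI asset is shed → −155B.
Government account inflow 164 billion rupees: only the composition of liabilities changes → 0.
Currency withdrawal 30 billion rupees: only the composition of liabilities changes → 0.
OMO purchase (from banks) 206 billion rupees: an RBI asset is acquired → +206B.
Net: −155 + 0 + 0 + 206 = +51 billion.

+51 billion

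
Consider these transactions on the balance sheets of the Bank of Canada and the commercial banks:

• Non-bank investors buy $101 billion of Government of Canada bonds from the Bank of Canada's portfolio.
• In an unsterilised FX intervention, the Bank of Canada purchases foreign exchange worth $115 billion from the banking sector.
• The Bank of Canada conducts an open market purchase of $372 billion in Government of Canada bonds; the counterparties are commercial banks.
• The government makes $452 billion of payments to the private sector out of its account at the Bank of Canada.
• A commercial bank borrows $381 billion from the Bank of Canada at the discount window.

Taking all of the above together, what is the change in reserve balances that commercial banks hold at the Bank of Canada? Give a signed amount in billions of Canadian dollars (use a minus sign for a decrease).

Asset sale (to non-banks) $101 billion: the non-bank buyers' banks settle from reserves → −$101B.
FX purchase $115 billion: the Bank of Canada pays by crediting reserve accounts → +$115B.
OMO purchase (from banks) $372 billion: the Bank of Canada pays by crediting reserve accounts → +$372B.
Government spending $452 billion: government payments flow into bank reserve accounts → +$452B.
Discount-window loan $381 billion: the loan is credited to the bank's reserve account → +$381B.
Net: −101 + 115 + 372 + 452 + 381 = +$1219 billion.

+$1219 billion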